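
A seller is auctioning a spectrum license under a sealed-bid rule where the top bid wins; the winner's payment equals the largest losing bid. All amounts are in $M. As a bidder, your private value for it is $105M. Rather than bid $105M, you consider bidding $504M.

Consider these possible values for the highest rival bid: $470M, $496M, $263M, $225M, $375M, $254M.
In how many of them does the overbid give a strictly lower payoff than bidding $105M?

The deviation hurts exactly when the highest competing bid lies strictly between $105M and $504M — overbidding then wins at a price above your value.
$470M: inside the interval → strictly worse (loss $365M).
$496M: inside the interval → strictly worse (loss $391M).
$263M: inside the interval → strictly worse (loss $158M).
$225M: inside the interval → strictly worse (loss $120M).
$375M: inside the interval → strictly worse (loss $270M).
$254M: inside the interval → strictly worse (loss $149M).
Count: 6.

6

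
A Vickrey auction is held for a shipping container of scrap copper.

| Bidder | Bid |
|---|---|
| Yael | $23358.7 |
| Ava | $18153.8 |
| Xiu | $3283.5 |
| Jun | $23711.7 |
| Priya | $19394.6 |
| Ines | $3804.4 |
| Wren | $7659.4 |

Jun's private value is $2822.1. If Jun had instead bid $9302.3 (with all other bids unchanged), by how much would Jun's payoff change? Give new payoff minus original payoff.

$20536.6

The highest bid among the other bidders is $23358.7; Jun's bid doesn't change that.
Original bid $23711.7: Jun is highest, pays the top rival bid $23358.7; payoff $2822.1 − $23358.7 = −$20536.6.
Alternative bid $9302.3: Jun is not highest (top rival bid is $23358.7); payoff $0.
Change in payoff = $0 − (−$20536.6) = $20536.6.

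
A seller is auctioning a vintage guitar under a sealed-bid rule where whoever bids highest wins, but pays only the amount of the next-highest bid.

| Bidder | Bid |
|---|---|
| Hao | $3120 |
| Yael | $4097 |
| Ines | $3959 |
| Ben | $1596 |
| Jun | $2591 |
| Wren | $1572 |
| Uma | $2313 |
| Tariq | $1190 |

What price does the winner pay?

Highest bid: Yael at $4097, so Yael wins.
Second-highest bid: Ines at $3959 — that is the price the winner pays.

$3959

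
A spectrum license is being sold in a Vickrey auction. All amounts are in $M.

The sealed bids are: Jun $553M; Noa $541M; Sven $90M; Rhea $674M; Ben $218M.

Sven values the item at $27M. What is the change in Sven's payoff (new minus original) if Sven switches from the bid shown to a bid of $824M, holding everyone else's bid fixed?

−$647M

The highest bid among the other bidders is $674M; Sven's bid doesn't change that.
Original bid $90M: Sven is not highest (top rival bid is $674M); payoff $0M.
Alternative bid $824M: Sven is highest, pays the top rival bid $674M; payoff $27M − $674M = −$647M.
Change in payoff = −$647M − ($0M) = −$647M.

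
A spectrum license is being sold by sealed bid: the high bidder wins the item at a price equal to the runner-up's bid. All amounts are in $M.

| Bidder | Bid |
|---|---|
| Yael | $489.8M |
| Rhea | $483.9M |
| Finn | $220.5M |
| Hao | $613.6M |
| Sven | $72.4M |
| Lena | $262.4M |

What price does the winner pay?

Highest bid: Hao at $613.6M, so Hao wins.
Second-highest bid: Yael at $489.8M — that is the price the winner pays.

$489.8M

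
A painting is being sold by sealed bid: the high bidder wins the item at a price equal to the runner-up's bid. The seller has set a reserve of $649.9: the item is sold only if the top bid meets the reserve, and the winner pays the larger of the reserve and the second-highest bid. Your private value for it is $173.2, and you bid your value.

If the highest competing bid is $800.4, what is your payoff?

Your bid $173.2 is below the highest competing bid $800.4, so you lose. Payoff $0.

$0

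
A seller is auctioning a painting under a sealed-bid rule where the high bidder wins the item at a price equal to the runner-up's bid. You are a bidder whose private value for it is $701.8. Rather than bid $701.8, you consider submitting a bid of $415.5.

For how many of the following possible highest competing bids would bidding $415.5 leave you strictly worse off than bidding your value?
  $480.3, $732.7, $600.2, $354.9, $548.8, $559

The deviation hurts exactly when the highest competing bid lies strictly between $415.5 and $701.8 — underbidding then forfeits a profitable win.
$480.3: inside the interval → strictly worse (loss $221.5).
$732.7: above both → same outcome either way.
$600.2: inside the interval → strictly worse (loss $101.6).
$354.9: below both → same outcome either way.
$548.8: inside the interval → strictly worse (loss $153).
$559: inside the interval → strictly worse (loss $142.8).
Count: 4.

4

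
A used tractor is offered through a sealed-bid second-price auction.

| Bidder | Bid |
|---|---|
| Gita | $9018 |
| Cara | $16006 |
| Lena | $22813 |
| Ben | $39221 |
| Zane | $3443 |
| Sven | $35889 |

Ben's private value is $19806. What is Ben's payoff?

Highest bid: Ben at $39221, so Ben wins.
Second-highest bid: Sven at $35889 — that is the price the winner pays.
Ben's payoff = value − price = $19806 − $35889 = −$16083.

−$16083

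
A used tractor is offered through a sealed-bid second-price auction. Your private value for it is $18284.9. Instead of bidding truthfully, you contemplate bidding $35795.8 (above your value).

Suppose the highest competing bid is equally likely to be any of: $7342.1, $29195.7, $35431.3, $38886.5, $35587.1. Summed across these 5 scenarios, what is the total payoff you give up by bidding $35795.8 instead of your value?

$45359.4

The deviation costs you only when the competing bid falls strictly between $18284.9 and $35795.8; elsewhere both bids give the same outcome.
$7342.1: outcomes coincide → loss $0.
$29195.7: truthful payoff $0, deviation payoff −$10910.8 → loss $10910.8.
$35431.3: truthful payoff $0, deviation payoff −$17146.4 → loss $17146.4.
$38886.5: outcomes coincide → loss $0.
$35587.1: truthful payoff $0, deviation payoff −$17302.2 → loss $17302.2.
Total loss = $10910.8 + $17146.4 + $17302.2 = $45359.4.
Truthful bidding weakly dominates here: raising your bid can only win items priced above your value, and lowering it can only forfeit items priced below.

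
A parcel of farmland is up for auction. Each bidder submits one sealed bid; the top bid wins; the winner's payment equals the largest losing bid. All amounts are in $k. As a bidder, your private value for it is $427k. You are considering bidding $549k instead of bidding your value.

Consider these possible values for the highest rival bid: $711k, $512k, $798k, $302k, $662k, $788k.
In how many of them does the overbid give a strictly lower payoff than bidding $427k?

The deviation hurts exactly when the highest competing bid lies strictly between $427k and $549k — overbidding then wins at a price above your value.
$711k: above both → same outcome either way.
$512k: inside the interval → strictly worse (loss $85k).
$798k: above both → same outcome either way.
$302k: below both → same outcome either way.
$662k: above both → same outcome either way.
$788k: above both → same outcome either way.
Count: 1.

1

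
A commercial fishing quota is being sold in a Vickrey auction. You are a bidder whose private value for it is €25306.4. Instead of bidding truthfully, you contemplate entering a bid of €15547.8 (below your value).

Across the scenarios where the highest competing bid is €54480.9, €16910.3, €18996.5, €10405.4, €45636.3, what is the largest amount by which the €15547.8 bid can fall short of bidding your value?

€54480.9: same outcome either way → loss €0.
€16910.3: truthful gives €8396.1, deviation gives €0 → loss €8396.1.
€18996.5: truthful gives €6309.9, deviation gives €0 → loss €6309.9.
€10405.4: same outcome either way → loss €0.
€45636.3: same outcome either way → loss €0.
Maximum loss: €8396.1.

€8396.1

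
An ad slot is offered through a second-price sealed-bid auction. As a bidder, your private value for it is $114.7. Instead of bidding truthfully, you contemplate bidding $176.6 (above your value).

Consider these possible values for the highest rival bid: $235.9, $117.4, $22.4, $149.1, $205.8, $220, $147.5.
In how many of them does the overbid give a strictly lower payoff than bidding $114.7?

3

The deviation hurts exactly when the highest competing bid lies strictly between $114.7 and $176.6 — overbidding then wins at a price above your value.
$235.9: above both → same outcome either way.
$117.4: inside the interval → strictly worse (loss $2.7).
$22.4: below both → same outcome either way.
$149.1: inside the interval → strictly worse (loss $34.4).
$205.8: above both → same outcome either way.
$220: above both → same outcome either way.
$147.5: inside the interval → strictly worse (loss $32.8).
Count: 3.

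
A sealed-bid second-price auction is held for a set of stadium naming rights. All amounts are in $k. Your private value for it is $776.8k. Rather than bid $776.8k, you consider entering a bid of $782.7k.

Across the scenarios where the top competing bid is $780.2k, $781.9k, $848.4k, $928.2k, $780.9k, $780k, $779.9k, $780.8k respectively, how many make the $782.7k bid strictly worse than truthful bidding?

6

The deviation hurts exactly when the highest competing bid lies strictly between $776.8k and $782.7k — overbidding then wins at a price above your value.
$780.2k: inside the interval → strictly worse (loss $3.4k).
$781.9k: inside the interval → strictly worse (loss $5.1k).
$848.4k: above both → same outcome either way.
$928.2k: above both → same outcome either way.
$780.9k: inside the interval → strictly worse (loss $4.1k).
$780k: inside the interval → strictly worse (loss $3.2k).
$779.9k: inside the interval → strictly worse (loss $3.1k).
$780.8k: inside the interval → strictly worse (loss $4k).
Count: 6.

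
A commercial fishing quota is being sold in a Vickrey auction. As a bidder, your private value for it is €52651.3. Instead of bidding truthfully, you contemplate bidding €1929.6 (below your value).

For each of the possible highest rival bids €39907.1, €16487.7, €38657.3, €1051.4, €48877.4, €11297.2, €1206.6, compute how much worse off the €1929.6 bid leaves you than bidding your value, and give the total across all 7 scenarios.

€108029.8

The deviation costs you only when the competing bid falls strictly between €1929.6 and €52651.3; elsewhere both bids give the same outcome.
€39907.1: truthful payoff €12744.2, deviation payoff €0 → loss €12744.2.
€16487.7: truthful payoff €36163.6, deviation payoff €0 → loss €36163.6.
€38657.3: truthful payoff €13994, deviation payoff €0 → loss €13994.
€1051.4: outcomes coincide → loss €0.
€48877.4: truthful payoff €3773.9, deviation payoff €0 → loss €3773.9.
€11297.2: truthful payoff €41354.1, deviation payoff €0 → loss €41354.1.
€1206.6: outcomes coincide → loss €0.
Total loss = €12744.2 + €36163.6 + €13994 + €3773.9 + €41354.1 = €108029.8.
Truthful bidding weakly dominates here: raising your bid can only win items priced above your value, and lowering it can only forfeit items priced below.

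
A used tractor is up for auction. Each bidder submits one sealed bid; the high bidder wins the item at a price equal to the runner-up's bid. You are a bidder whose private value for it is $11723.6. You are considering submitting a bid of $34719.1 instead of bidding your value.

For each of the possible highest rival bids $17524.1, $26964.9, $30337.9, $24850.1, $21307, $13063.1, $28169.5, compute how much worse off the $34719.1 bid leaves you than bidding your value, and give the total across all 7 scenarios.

$80151.4

The deviation costs you only when the competing bid falls strictly between $11723.6 and $34719.1; elsewhere both bids give the same outcome.
$17524.1: truthful payoff $0, deviation payoff −$5800.5 → loss $5800.5.
$26964.9: truthful payoff $0, deviation payoff −$15241.3 → loss $15241.3.
$30337.9: truthful payoff $0, deviation payoff −$18614.3 → loss $18614.3.
$24850.1: truthful payoff $0, deviation payoff −$13126.5 → loss $13126.5.
$21307: truthful payoff $0, deviation payoff −$9583.4 → loss $9583.4.
$13063.1: truthful payoff $0, deviation payoff −$1339.5 → loss $1339.5.
$28169.5: truthful payoff $0, deviation payoff −$16445.9 → loss $16445.9.
Total loss = $5800.5 + $15241.3 + $18614.3 + $13126.5 + $9583.4 + $1339.5 + $16445.9 = $80151.4.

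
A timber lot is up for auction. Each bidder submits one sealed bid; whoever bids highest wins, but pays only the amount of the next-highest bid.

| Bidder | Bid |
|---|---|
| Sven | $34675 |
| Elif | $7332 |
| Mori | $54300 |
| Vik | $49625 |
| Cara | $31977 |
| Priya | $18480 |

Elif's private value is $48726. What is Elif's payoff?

$0

Highest bid: Mori at $54300, so Mori wins.
Second-highest bid: Vik at $49625 — that is the price the winner pays.
Elif did not win, so Elif pays nothing and receives nothing: payoff $0.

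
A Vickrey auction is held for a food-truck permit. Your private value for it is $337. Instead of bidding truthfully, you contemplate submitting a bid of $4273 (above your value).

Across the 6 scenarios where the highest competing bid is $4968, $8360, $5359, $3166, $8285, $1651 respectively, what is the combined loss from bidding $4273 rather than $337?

The deviation costs you only when the competing bid falls strictly between $337 and $4273; elsewhere both bids give the same outcome.
$4968: outcomes coincide → loss $0.
$8360: outcomes coincide → loss $0.
$5359: outcomes coincide → loss $0.
$3166: truthful payoff $0, deviation payoff −$2829 → loss $2829.
$8285: outcomes coincide → loss $0.
$1651: truthful payoff $0, deviation payoff −$1314 → loss $1314.
Total loss = $2829 + $1314 = $4143.
Because the price is fixed by the runner-up's bid, deviating from your value can only change a good outcome into a bad one — never the reverse.

$4143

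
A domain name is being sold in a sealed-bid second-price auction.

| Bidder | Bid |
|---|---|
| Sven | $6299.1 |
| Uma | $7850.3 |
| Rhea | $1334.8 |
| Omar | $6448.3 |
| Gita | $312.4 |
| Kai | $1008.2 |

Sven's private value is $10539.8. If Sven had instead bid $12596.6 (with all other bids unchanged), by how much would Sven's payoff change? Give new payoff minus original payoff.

$2689.5

The highest bid among the other bidders is $7850.3; Sven's bid doesn't change that.
Original bid $6299.1: Sven is not highest (top rival bid is $7850.3); payoff $0.
Alternative bid $12596.6: Sven is highest, pays the top rival bid $7850.3; payoff $10539.8 − $7850.3 = $2689.5.
Change in payoff = $2689.5 − ($0) = $2689.5.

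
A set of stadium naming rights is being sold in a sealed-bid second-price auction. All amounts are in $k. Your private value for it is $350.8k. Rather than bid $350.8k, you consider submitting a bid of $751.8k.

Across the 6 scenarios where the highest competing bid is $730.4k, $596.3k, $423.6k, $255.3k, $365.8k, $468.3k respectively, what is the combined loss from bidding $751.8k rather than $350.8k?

$830.4k

The deviation costs you only when the competing bid falls strictly between $350.8k and $751.8k; elsewhere both bids give the same outcome.
$730.4k: truthful payoff $0k, deviation payoff −$379.6k → loss $379.6k.
$596.3k: truthful payoff $0k, deviation payoff −$245.5k → loss $245.5k.
$423.6k: truthful payoff $0k, deviation payoff −$72.8k → loss $72.8k.
$255.3k: outcomes coincide → loss $0k.
$365.8k: truthful payoff $0k, deviation payoff −$15k → loss $15k.
$468.3k: truthful payoff $0k, deviation payoff −$117.5k → loss $117.5k.
Total loss = $379.6k + $245.5k + $72.8k + $15k + $117.5k = $830.4k.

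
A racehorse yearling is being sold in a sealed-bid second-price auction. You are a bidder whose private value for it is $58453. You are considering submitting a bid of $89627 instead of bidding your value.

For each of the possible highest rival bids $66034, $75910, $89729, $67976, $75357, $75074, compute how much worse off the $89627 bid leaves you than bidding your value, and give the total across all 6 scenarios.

$68086

The deviation costs you only when the competing bid falls strictly between $58453 and $89627; elsewhere both bids give the same outcome.
$66034: truthful payoff $0, deviation payoff −$7581 → loss $7581.
$75910: truthful payoff $0, deviation payoff −$17457 → loss $17457.
$89729: outcomes coincide → loss $0.
$67976: truthful payoff $0, deviation payoff −$9523 → loss $9523.
$75357: truthful payoff $0, deviation payoff −$16904 → loss $16904.
$75074: truthful payoff $0, deviation payoff −$16621 → loss $16621.
Total loss = $7581 + $17457 + $9523 + $16904 + $16621 = $68086.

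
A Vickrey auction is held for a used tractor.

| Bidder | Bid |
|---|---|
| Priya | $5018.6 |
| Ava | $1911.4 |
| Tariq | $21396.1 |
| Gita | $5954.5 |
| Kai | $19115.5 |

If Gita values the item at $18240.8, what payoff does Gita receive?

Highest bid: Tariq at $21396.1, so Tariq wins.
Second-highest bid: Kai at $19115.5 — that is the price the winner pays.
Gita did not win, so Gita pays nothing and receives nothing: payoff $0.

$0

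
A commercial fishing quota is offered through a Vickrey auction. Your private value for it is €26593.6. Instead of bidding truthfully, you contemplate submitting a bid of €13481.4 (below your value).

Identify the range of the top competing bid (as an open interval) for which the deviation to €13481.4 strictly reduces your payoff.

(€13481.4, €26593.6)

If the competing bid is below €13481.4, both bids win at the same price — no difference.
If it is above €26593.6, both bids lose — no difference.
If it lies strictly between €13481.4 and €26593.6, bidding your value wins at a price below your value (positive payoff) while bidding €13481.4 loses (payoff 0).
So the deviation strictly hurts on the open interval (€13481.4, €26593.6).
In a second-price auction your bid sets only whether you win, not what you pay, so bidding your true value is weakly dominant.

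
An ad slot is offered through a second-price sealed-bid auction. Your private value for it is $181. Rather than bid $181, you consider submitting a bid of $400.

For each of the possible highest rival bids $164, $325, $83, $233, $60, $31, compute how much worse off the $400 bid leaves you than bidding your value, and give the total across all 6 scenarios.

The deviation costs you only when the competing bid falls strictly between $181 and $400; elsewhere both bids give the same outcome.
$164: outcomes coincide → loss $0.
$325: truthful payoff $0, deviation payoff −$144 → loss $144.
$83: outcomes coincide → loss $0.
$233: truthful payoff $0, deviation payoff −$52 → loss $52.
$60: outcomes coincide → loss $0.
$31: outcomes coincide → loss $0.
Total loss = $144 + $52 = $196.

$196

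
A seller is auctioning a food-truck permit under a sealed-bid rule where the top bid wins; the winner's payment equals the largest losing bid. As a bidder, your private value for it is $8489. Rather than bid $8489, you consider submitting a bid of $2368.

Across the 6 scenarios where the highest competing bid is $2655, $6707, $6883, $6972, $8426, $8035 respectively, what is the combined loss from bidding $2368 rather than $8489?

The deviation costs you only when the competing bid falls strictly between $2368 and $8489; elsewhere both bids give the same outcome.
$2655: truthful payoff $5834, deviation payoff $0 → loss $5834.
$6707: truthful payoff $1782, deviation payoff $0 → loss $1782.
$6883: truthful payoff $1606, deviation payoff $0 → loss $1606.
$6972: truthful payoff $1517, deviation payoff $0 → loss $1517.
$8426: truthful payoff $63, deviation payoff $0 → loss $63.
$8035: truthful payoff $454, deviation payoff $0 → loss $454.
Total loss = $5834 + $1782 + $1606 + $1517 + $63 + $454 = $11256.

$11256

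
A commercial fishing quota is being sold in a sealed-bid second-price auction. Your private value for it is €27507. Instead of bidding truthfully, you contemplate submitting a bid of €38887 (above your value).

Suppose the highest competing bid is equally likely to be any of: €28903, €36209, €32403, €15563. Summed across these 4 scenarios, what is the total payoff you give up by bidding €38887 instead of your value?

€14994

The deviation costs you only when the competing bid falls strictly between €27507 and €38887; elsewhere both bids give the same outcome.
€28903: truthful payoff €0, deviation payoff −€1396 → loss €1396.
€36209: truthful payoff €0, deviation payoff −€8702 → loss €8702.
€32403: truthful payoff €0, deviation payoff −€4896 → loss €4896.
€15563: outcomes coincide → loss €0.
Total loss = €1396 + €8702 + €4896 = €14994.
Truthful bidding weakly dominates here: raising your bid can only win items priced above your value, and lowering it can only forfeit items priced below.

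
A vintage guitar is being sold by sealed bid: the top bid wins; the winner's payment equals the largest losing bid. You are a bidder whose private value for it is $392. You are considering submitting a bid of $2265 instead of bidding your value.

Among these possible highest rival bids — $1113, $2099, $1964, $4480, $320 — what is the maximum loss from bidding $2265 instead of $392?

$1113: truthful gives $0, deviation gives −$721 → loss $721.
$2099: truthful gives $0, deviation gives −$1707 → loss $1707.
$1964: truthful gives $0, deviation gives −$1572 → loss $1572.
$4480: same outcome either way → loss $0.
$320: same outcome either way → loss $0.
Maximum loss: $1707.

$1707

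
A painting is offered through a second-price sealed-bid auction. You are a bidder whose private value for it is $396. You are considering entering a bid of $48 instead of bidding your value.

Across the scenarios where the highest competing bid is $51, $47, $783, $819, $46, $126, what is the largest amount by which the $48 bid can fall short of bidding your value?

$345

$51: truthful gives $345, deviation gives $0 → loss $345.
$47: same outcome either way → loss $0.
$783: same outcome either way → loss $0.
$819: same outcome either way → loss $0.
$46: same outcome either way → loss $0.
$126: truthful gives $270, deviation gives $0 → loss $270.
Maximum loss: $345.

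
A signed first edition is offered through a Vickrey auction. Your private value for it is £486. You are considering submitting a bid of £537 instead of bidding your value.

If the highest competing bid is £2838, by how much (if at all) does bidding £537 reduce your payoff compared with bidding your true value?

Bidding your value £486: you lose (since £486 < £2838). Payoff £0.
Bidding £537: you lose. Payoff £0.
Difference = £0 − £0 = £0; both bids lead to the same outcome because the competing bid is above both your value and your alternative bid.

£0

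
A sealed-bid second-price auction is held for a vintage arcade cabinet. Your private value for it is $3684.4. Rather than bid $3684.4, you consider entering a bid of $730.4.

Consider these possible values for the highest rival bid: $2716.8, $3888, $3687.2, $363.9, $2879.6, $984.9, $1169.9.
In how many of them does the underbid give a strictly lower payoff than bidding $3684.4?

4

The deviation hurts exactly when the highest competing bid lies strictly between $730.4 and $3684.4 — underbidding then forfeits a profitable win.
$2716.8: inside the interval → strictly worse (loss $967.6).
$3888: above both → same outcome either way.
$3687.2: above both → same outcome either way.
$363.9: below both → same outcome either way.
$2879.6: inside the interval → strictly worse (loss $804.8).
$984.9: inside the interval → strictly worse (loss $2699.5).
$1169.9: inside the interval → strictly worse (loss $2514.5).
Count: 4.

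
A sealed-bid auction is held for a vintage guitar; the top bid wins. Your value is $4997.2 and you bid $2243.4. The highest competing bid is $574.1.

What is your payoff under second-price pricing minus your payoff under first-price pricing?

$1669.3

You have the highest bid, so you win under either rule.
Second-price: pay $574.1 → payoff $4423.1.
First-price: pay your own bid $2243.4 → payoff $2753.8.
Difference = $4423.1 − ($2753.8) = $1669.3.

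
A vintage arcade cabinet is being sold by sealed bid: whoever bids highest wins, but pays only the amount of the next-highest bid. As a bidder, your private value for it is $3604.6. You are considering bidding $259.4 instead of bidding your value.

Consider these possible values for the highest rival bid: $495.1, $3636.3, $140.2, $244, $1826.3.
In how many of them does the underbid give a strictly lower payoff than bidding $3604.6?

2

The deviation hurts exactly when the highest competing bid lies strictly between $259.4 and $3604.6 — underbidding then forfeits a profitable win.
$495.1: inside the interval → strictly worse (loss $3109.5).
$3636.3: above both → same outcome either way.
$140.2: below both → same outcome either way.
$244: below both → same outcome either way.
$1826.3: inside the interval → strictly worse (loss $1778.3).
Count: 2.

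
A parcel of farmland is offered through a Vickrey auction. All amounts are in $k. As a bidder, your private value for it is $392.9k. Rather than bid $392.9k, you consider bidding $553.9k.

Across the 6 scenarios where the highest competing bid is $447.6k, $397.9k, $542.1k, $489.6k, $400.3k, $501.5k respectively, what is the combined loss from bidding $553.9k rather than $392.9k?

The deviation costs you only when the competing bid falls strictly between $392.9k and $553.9k; elsewhere both bids give the same outcome.
$447.6k: truthful payoff $0k, deviation payoff −$54.7k → loss $54.7k.
$397.9k: truthful payoff $0k, deviation payoff −$5k → loss $5k.
$542.1k: truthful payoff $0k, deviation payoff −$149.2k → loss $149.2k.
$489.6k: truthful payoff $0k, deviation payoff −$96.7k → loss $96.7k.
$400.3k: truthful payoff $0k, deviation payoff −$7.4k → loss $7.4k.
$501.5k: truthful payoff $0k, deviation payoff −$108.6k → loss $108.6k.
Total loss = $54.7k + $5k + $149.2k + $96.7k + $7.4k + $108.6k = $421.6k.
Because the price is fixed by the runner-up's bid, deviating from your value can only change a good outcome into a bad one — never the reverse.

$421.6k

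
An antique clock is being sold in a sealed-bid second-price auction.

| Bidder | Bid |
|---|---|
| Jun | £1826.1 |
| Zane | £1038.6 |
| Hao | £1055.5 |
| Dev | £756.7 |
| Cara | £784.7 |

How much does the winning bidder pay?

Highest bid: Jun at £1826.1, so Jun wins.
Second-highest bid: Hao at £1055.5 — that is the price the winner pays.

£1055.5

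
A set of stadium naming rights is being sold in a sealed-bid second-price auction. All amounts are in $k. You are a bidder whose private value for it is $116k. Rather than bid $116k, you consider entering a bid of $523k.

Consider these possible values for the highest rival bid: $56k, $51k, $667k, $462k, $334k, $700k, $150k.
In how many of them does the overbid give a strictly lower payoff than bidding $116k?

3

The deviation hurts exactly when the highest competing bid lies strictly between $116k and $523k — overbidding then wins at a price above your value.
$56k: below both → same outcome either way.
$51k: below both → same outcome either way.
$667k: above both → same outcome either way.
$462k: inside the interval → strictly worse (loss $346k).
$334k: inside the interval → strictly worse (loss $218k).
$700k: above both → same outcome either way.
$150k: inside the interval → strictly worse (loss $34k).
Count: 3.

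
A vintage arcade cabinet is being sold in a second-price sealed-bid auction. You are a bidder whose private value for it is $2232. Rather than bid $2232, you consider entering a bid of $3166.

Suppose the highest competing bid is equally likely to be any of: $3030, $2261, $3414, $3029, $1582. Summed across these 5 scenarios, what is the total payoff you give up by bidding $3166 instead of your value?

The deviation costs you only when the competing bid falls strictly between $2232 and $3166; elsewhere both bids give the same outcome.
$3030: truthful payoff $0, deviation payoff −$798 → loss $798.
$2261: truthful payoff $0, deviation payoff −$29 → loss $29.
$3414: outcomes coincide → loss $0.
$3029: truthful payoff $0, deviation payoff −$797 → loss $797.
$1582: outcomes coincide → loss $0.
Total loss = $798 + $29 + $797 = $1624.

$1624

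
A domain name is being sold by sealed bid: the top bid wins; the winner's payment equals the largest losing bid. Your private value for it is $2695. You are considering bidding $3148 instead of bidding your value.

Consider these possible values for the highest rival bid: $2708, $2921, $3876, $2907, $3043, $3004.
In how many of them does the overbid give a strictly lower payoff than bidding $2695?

The deviation hurts exactly when the highest competing bid lies strictly between $2695 and $3148 — overbidding then wins at a price above your value.
$2708: inside the interval → strictly worse (loss $13).
$2921: inside the interval → strictly worse (loss $226).
$3876: above both → same outcome either way.
$2907: inside the interval → strictly worse (loss $212).
$3043: inside the interval → strictly worse (loss $348).
$3004: inside the interval → strictly worse (loss $309).
Count: 5.

5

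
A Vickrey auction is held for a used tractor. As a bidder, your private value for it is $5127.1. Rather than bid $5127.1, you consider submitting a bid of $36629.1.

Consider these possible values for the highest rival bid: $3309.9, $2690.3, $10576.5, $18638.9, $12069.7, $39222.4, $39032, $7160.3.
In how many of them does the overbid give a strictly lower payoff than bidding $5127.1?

The deviation hurts exactly when the highest competing bid lies strictly between $5127.1 and $36629.1 — overbidding then wins at a price above your value.
$3309.9: below both → same outcome either way.
$2690.3: below both → same outcome either way.
$10576.5: inside the interval → strictly worse (loss $5449.4).
$18638.9: inside the interval → strictly worse (loss $13511.8).
$12069.7: inside the interval → strictly worse (loss $6942.6).
$39222.4: above both → same outcome either way.
$39032: above both → same outcome either way.
$7160.3: inside the interval → strictly worse (loss $2033.2).
Count: 4.

4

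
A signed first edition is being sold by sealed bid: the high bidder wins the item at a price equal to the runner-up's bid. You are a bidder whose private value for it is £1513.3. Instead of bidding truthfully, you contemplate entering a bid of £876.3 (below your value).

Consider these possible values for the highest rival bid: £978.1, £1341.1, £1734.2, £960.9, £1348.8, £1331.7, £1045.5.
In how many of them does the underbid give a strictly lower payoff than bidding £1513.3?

The deviation hurts exactly when the highest competing bid lies strictly between £876.3 and £1513.3 — underbidding then forfeits a profitable win.
£978.1: inside the interval → strictly worse (loss £535.2).
£1341.1: inside the interval → strictly worse (loss £172.2).
£1734.2: above both → same outcome either way.
£960.9: inside the interval → strictly worse (loss £552.4).
£1348.8: inside the interval → strictly worse (loss £164.5).
£1331.7: inside the interval → strictly worse (loss £181.6).
£1045.5: inside the interval → strictly worse (loss £467.8).
Count: 6.

6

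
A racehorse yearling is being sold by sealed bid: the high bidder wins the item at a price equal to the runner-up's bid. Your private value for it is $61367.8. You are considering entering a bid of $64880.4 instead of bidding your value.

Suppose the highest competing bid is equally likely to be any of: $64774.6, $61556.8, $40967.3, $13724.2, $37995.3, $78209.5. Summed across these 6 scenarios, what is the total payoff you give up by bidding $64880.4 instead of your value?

The deviation costs you only when the competing bid falls strictly between $61367.8 and $64880.4; elsewhere both bids give the same outcome.
$64774.6: truthful payoff $0, deviation payoff −$3406.8 → loss $3406.8.
$61556.8: truthful payoff $0, deviation payoff −$189 → loss $189.
$40967.3: outcomes coincide → loss $0.
$13724.2: outcomes coincide → loss $0.
$37995.3: outcomes coincide → loss $0.
$78209.5: outcomes coincide → loss $0.
Total loss = $3406.8 + $189 = $3595.8.

$3595.8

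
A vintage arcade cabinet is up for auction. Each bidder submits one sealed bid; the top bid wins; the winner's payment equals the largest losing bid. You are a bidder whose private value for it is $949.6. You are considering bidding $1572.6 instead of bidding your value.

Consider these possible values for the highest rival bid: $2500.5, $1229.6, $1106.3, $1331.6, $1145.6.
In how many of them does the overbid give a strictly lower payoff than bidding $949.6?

4

The deviation hurts exactly when the highest competing bid lies strictly between $949.6 and $1572.6 — overbidding then wins at a price above your value.
$2500.5: above both → same outcome either way.
$1229.6: inside the interval → strictly worse (loss $280).
$1106.3: inside the interval → strictly worse (loss $156.7).
$1331.6: inside the interval → strictly worse (loss $382).
$1145.6: inside the interval → strictly worse (loss $196).
Count: 4.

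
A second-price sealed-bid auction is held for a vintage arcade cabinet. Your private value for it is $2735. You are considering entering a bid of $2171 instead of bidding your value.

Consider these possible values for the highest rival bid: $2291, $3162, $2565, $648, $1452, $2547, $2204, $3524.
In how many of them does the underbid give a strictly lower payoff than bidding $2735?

4

The deviation hurts exactly when the highest competing bid lies strictly between $2171 and $2735 — underbidding then forfeits a profitable win.
$2291: inside the interval → strictly worse (loss $444).
$3162: above both → same outcome either way.
$2565: inside the interval → strictly worse (loss $170).
$648: below both → same outcome either way.
$1452: below both → same outcome either way.
$2547: inside the interval → strictly worse (loss $188).
$2204: inside the interval → strictly worse (loss $531).
$3524: above both → same outcome either way.
Count: 4.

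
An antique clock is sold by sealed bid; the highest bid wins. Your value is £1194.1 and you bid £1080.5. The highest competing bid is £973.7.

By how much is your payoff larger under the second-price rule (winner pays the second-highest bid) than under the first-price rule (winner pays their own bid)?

You have the highest bid, so you win under either rule.
Second-price: pay £973.7 → payoff £220.4.
First-price: pay your own bid £1080.5 → payoff £113.6.
Difference = £220.4 − (£113.6) = £106.8.

£106.8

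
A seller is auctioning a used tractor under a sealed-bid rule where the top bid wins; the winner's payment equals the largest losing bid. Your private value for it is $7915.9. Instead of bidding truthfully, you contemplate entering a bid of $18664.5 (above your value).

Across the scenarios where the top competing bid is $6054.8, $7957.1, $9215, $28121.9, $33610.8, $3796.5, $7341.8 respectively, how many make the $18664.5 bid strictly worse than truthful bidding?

2

The deviation hurts exactly when the highest competing bid lies strictly between $7915.9 and $18664.5 — overbidding then wins at a price above your value.
$6054.8: below both → same outcome either way.
$7957.1: inside the interval → strictly worse (loss $41.2).
$9215: inside the interval → strictly worse (loss $1299.1).
$28121.9: above both → same outcome either way.
$33610.8: above both → same outcome either way.
$3796.5: below both → same outcome either way.
$7341.8: below both → same outcome either way.
Count: 2.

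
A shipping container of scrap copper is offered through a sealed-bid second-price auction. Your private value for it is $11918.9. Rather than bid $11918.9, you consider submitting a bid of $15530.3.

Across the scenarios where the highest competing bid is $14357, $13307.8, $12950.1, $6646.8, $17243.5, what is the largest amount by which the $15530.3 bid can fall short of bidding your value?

$14357: truthful gives $0, deviation gives −$2438.1 → loss $2438.1.
$13307.8: truthful gives $0, deviation gives −$1388.9 → loss $1388.9.
$12950.1: truthful gives $0, deviation gives −$1031.2 → loss $1031.2.
$6646.8: same outcome either way → loss $0.
$17243.5: same outcome either way → loss $0.
Maximum loss: $2438.1.

$2438.1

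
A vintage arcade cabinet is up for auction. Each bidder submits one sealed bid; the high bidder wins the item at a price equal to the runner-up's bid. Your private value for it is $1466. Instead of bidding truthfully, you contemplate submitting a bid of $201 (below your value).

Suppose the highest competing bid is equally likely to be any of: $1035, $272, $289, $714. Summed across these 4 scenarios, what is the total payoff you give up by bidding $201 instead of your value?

The deviation costs you only when the competing bid falls strictly between $201 and $1466; elsewhere both bids give the same outcome.
$1035: truthful payoff $431, deviation payoff $0 → loss $431.
$272: truthful payoff $1194, deviation payoff $0 → loss $1194.
$289: truthful payoff $1177, deviation payoff $0 → loss $1177.
$714: truthful payoff $752, deviation payoff $0 → loss $752.
Total loss = $431 + $1194 + $1177 + $752 = $3554.
Truthful bidding weakly dominates here: raising your bid can only win items priced above your value, and lowering it can only forfeit items priced below.

$3554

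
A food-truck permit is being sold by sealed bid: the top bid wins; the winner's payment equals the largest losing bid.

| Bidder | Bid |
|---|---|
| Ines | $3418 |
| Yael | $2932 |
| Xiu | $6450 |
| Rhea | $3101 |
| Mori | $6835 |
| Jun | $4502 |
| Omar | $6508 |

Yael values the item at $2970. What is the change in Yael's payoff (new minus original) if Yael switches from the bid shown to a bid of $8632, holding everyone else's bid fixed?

−$3865

The highest bid among the other bidders is $6835; Yael's bid doesn't change that.
Original bid $2932: Yael is not highest (top rival bid is $6835); payoff $0.
Alternative bid $8632: Yael is highest, pays the top rival bid $6835; payoff $2970 − $6835 = −$3865.
Change in payoff = −$3865 − ($0) = −$3865.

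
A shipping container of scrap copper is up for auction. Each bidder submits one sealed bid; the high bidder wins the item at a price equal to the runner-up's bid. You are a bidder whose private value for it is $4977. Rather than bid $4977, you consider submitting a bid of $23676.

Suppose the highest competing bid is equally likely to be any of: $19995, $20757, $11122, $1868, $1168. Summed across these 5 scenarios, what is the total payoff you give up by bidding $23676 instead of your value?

The deviation costs you only when the competing bid falls strictly between $4977 and $23676; elsewhere both bids give the same outcome.
$19995: truthful payoff $0, deviation payoff −$15018 → loss $15018.
$20757: truthful payoff $0, deviation payoff −$15780 → loss $15780.
$11122: truthful payoff $0, deviation payoff −$6145 → loss $6145.
$1868: outcomes coincide → loss $0.
$1168: outcomes coincide → loss $0.
Total loss = $15018 + $15780 + $6145 = $36943.

$36943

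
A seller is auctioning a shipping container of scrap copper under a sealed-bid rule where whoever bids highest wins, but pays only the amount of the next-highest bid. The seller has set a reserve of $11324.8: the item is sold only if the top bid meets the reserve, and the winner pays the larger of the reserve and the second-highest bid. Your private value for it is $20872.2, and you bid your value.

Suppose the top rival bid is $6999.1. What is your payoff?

$9547.4

Your bid $20872.2 is the highest and exceeds the reserve.
Price = max(second-highest bid, reserve) = max($6999.1, $11324.8) = $11324.8.
Payoff = $20872.2 − $11324.8 = $9547.4.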